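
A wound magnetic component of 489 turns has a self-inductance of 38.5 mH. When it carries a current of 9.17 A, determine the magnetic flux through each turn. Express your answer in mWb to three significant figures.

Φ_B ≈ 0.722 mWb

From L = NΦ_B/I, the flux per turn is Φ_B = LI/N.
Φ_B = (3.850×10^-2 H)(9.17 A)/489 = 7.220×10^-4 Wb.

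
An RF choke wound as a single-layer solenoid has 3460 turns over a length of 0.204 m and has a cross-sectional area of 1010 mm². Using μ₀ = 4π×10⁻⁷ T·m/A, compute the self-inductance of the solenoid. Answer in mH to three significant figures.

L ≈ 74.5 mH

A = 1010 mm² = 1.010×10^-3 m².
For a long solenoid, L = μ₀N²A/ℓ.
L = (4π×10⁻⁷)(3460)²(1.010×10^-3)/(0.204 m) = 7.448×10^-2 H.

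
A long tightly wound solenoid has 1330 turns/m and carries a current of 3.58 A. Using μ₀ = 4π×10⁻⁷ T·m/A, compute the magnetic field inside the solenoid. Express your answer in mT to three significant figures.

Inside a long solenoid, B = μ₀nI.
B = (4π×10⁻⁷)(1.330×10^3 m⁻¹)(3.58 A) = 5.983×10^-3 T.

B ≈ 5.98 mT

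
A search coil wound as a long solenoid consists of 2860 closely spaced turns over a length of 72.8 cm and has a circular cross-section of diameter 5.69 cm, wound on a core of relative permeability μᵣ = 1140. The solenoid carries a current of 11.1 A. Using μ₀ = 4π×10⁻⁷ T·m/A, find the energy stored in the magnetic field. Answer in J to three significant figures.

U ≈ 2520 J

A = π(d/2)² = π(2.845×10^-2 m)² = 2.543×10^-3 m².
L = μ₀μᵣN²A/ℓ = (4π×10⁻⁷)(1140)(2860)²(2.543×10^-3)/(0.728) = 40.93 H.
U = ½LI² = ½(40.93)(11.1)² = 2.521×10^3 J.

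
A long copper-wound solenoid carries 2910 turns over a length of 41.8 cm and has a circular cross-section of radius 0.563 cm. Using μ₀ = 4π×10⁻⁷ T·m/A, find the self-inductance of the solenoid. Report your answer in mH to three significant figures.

L ≈ 2.54 mH

A = πr² = π(5.630×10^-3 m)² = 9.958×10^-5 m².
For a long solenoid, L = μ₀N²A/ℓ.
L = (4π×10⁻⁷)(2910)²(9.958×10^-5)/(0.418 m) = 2.535×10^-3 H.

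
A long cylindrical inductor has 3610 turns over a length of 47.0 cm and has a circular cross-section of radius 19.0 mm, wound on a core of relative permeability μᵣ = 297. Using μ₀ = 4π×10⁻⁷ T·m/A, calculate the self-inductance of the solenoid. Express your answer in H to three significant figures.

A = πr² = π(1.900×10^-2 m)² = 1.134×10^-3 m².
For a long solenoid, L = μ₀μᵣN²A/ℓ.
L = (4π×10⁻⁷)(297)(3610)²(1.134×10^-3)/(0.47 m) = 11.74 H.

L ≈ 11.7 H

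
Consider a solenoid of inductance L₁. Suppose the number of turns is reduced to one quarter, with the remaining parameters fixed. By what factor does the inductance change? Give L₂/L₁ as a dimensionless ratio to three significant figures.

For a solenoid, L ∝ μᵣN²A/ℓ.
L₂/L₁ = (0.25)^2 = 0.0625.

L₂/L₁ = 0.0625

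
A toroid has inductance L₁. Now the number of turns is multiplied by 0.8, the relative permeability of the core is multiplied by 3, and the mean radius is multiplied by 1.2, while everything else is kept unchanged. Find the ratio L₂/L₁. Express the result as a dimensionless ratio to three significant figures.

For a toroid, L ∝ μᵣN²A/R.
L₂/L₁ = (0.8)^2 × (3) × (1.2)^-1 = 1.60.

L₂/L₁ = 1.60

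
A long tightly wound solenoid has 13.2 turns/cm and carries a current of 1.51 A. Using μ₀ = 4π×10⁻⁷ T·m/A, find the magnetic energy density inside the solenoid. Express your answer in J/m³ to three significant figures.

B = μ₀nI = (4π×10⁻⁷)(1.320×10^3)(1.51) = 2.5047×10^-3 T.
u = B²/(2μ₀) = (2.5047×10^-3)²/(2×4π×10⁻⁷) = 2.496 J/m³.

u ≈ 2.50 J/m³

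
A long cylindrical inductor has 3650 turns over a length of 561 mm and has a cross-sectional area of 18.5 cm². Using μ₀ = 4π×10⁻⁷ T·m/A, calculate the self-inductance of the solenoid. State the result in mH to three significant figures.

L ≈ 55.2 mH

A = 18.5 cm² = 1.850×10^-3 m².
For a long solenoid, L = μ₀N²A/ℓ.
L = (4π×10⁻⁷)(3650)²(1.850×10^-3)/(0.561 m) = 5.521×10^-2 H.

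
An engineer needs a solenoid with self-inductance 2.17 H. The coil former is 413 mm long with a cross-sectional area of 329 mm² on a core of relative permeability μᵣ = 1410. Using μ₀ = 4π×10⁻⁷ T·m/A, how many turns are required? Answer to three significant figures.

N ≈ 1240 turns

A = 329 mm² = 3.290×10^-4 m².
From L = μ₀μᵣN²A/ℓ, N = √(Lℓ / (μ₀μᵣA)).
N = √[(2.17)(0.413) / ((4π×10⁻⁷)(1410)×3.290×10^-4)] = √(1.537×10^6) ≈ 1239.9.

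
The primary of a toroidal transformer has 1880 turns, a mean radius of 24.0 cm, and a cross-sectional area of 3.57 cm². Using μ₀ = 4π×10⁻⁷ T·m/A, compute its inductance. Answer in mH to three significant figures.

L ≈ 1.05 mH

For a thin toroid, L = μ₀N²A/(2πR).
L = (4π×10⁻⁷)(1880)²(3.570×10^-4) / (2π×0.24 m) = 1.051×10^-3 H.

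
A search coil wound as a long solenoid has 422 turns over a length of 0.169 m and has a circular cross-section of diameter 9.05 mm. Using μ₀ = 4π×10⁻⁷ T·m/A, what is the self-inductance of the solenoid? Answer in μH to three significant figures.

L ≈ 85.2 μH

A = π(d/2)² = π(4.525×10^-3 m)² = 6.433×10^-5 m².
For a long solenoid, L = μ₀N²A/ℓ.
L = (4π×10⁻⁷)(422)²(6.433×10^-5)/(0.169 m) = 8.518×10^-5 H.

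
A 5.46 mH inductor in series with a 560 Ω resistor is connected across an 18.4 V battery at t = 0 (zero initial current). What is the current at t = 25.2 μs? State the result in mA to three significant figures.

τ = L/R = 5.460×10^-3/560 = 9.750×10^-6 s; final current I_∞ = ε/R = 18.4/560 = 3.286×10^-2 A.
I(t) = I_∞(1 − e^(−t/τ)) with t/τ = 2.585.
I = (3.286×10^-2)(1 − e^(−2.585)) = 3.038×10^-2 A.

I ≈ 30.4 mA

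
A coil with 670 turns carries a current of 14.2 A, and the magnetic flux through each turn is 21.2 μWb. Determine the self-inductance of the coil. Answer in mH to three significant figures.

L ≈ 1.00 mH

Self-inductance is defined by L = NΦ_B/I (flux linkage over current).
L = (670)(2.120×10^-5 Wb)/(14.2 A) = 1.000×10^-3 H.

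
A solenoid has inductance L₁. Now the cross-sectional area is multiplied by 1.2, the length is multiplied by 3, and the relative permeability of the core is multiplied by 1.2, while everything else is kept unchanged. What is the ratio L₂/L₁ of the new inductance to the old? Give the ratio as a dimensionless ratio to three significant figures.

For a solenoid, L ∝ μᵣN²A/ℓ.
L₂/L₁ = (1.2) × (3)^-1 × (1.2) = 0.480.

L₂/L₁ = 0.480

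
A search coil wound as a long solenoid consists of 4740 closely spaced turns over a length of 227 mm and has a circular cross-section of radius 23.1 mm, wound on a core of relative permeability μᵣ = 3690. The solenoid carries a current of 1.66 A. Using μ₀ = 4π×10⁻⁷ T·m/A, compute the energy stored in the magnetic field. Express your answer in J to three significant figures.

A = πr² = π(2.310×10^-2 m)² = 1.676×10^-3 m².
L = μ₀μᵣN²A/ℓ = (4π×10⁻⁷)(3690)(4740)²(1.676×10^-3)/(0.227) = 769.4 H.
U = ½LI² = ½(769.4)(1.66)² = 1.060×10^3 J.

U ≈ 1060 J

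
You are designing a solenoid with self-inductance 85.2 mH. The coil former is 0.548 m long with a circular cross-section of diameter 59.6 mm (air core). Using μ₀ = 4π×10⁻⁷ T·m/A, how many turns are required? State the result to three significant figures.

A = π(d/2)² = π(2.980×10^-2 m)² = 2.790×10^-3 m².
From L = μ₀N²A/ℓ, N = √(Lℓ / (μ₀A)).
N = √[(8.520×10^-2)(0.548) / ((4π×10⁻⁷)×2.790×10^-3)] = √(1.332×10^7) ≈ 3649.3.

N ≈ 3650 turns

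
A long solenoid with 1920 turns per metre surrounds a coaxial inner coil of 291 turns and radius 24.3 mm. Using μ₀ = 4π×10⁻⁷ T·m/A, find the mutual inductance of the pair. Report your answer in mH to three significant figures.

M ≈ 1.30 mH

The outer solenoid produces a uniform field B₁ = μ₀n₁I₁ across the inner coil,
so the flux linkage is N₂Φ = N₂B₁A₂ = μ₀n₁N₂A₂·I₁, giving M = μ₀n₁N₂A₂.
A₂ = πr² = π(2.430×10^-2 m)² = 1.855×10^-3 m².
M = (4π×10⁻⁷)(1920)(291)(1.855×10^-3) = 1.302×10^-3 H.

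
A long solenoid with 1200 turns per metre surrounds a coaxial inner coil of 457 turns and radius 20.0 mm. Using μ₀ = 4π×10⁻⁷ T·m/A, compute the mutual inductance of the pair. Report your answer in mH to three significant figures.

M ≈ 0.866 mH

The outer solenoid produces a uniform field B₁ = μ₀n₁I₁ across the inner coil,
so the flux linkage is N₂Φ = N₂B₁A₂ = μ₀n₁N₂A₂·I₁, giving M = μ₀n₁N₂A₂.
A₂ = πr² = π(2.000×10^-2 m)² = 1.257×10^-3 m².
M = (4π×10⁻⁷)(1200)(457)(1.257×10^-3) = 8.660×10^-4 H.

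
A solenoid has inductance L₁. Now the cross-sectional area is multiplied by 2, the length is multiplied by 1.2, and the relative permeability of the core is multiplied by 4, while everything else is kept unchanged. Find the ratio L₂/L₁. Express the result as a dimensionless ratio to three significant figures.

For a solenoid, L ∝ μᵣN²A/ℓ.
L₂/L₁ = (2) × (1.2)^-1 × (4) = 6.67.

L₂/L₁ = 6.67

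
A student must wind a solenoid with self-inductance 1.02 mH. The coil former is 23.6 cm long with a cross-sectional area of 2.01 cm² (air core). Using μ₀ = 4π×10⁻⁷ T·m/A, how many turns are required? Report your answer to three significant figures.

N ≈ 976 turns

A = 2.01 cm² = 2.010×10^-4 m².
From L = μ₀N²A/ℓ, N = √(Lℓ / (μ₀A)).
N = √[(1.020×10^-3)(0.236) / ((4π×10⁻⁷)×2.010×10^-4)] = √(9.530×10^5) ≈ 976.2.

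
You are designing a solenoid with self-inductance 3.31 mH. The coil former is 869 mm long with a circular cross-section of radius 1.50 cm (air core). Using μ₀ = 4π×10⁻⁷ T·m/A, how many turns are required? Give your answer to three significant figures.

A = πr² = π(1.500×10^-2 m)² = 7.069×10^-4 m².
From L = μ₀N²A/ℓ, N = √(Lℓ / (μ₀A)).
N = √[(3.310×10^-3)(0.869) / ((4π×10⁻⁷)×7.069×10^-4)] = √(3.238×10^6) ≈ 1799.5.

N ≈ 1800 turns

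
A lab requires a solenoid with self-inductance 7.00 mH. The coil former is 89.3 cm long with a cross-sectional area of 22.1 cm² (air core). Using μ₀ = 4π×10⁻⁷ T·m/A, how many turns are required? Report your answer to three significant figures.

A = 22.1 cm² = 2.210×10^-3 m².
From L = μ₀N²A/ℓ, N = √(Lℓ / (μ₀A)).
N = √[(7.000×10^-3)(0.893) / ((4π×10⁻⁷)×2.210×10^-3)] = √(2.251×10^6) ≈ 1500.3.

N ≈ 1500 turns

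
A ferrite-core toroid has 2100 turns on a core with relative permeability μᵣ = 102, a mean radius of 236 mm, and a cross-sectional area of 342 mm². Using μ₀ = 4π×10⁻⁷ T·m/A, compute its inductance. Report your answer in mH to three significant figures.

For a thin toroid, L = μ₀μᵣN²A/(2πR).
L = (4π×10⁻⁷)(102)(2100)²(3.420×10^-4) / (2π×0.236 m) = 0.1304 H.

L ≈ 130 mH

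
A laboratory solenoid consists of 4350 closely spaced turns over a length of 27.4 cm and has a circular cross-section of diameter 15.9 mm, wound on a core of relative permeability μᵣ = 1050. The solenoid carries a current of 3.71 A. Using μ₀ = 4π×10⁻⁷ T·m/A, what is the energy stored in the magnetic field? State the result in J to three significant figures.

A = π(d/2)² = π(7.950×10^-3 m)² = 1.986×10^-4 m².
L = μ₀μᵣN²A/ℓ = (4π×10⁻⁷)(1050)(4350)²(1.986×10^-4)/(0.274) = 18.09 H.
U = ½LI² = ½(18.09)(3.71)² = 124.5 J.

U ≈ 125 J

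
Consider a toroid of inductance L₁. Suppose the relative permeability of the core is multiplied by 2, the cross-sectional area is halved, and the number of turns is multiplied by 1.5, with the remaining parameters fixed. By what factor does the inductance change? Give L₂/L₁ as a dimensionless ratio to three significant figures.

For a toroid, L ∝ μᵣN²A/R.
L₂/L₁ = (2) × (0.5) × (1.5)^2 = 2.25.

L₂/L₁ = 2.25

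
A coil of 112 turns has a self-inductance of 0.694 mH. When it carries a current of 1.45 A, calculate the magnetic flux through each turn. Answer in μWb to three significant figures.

Φ_B ≈ 8.98 μWb

From L = NΦ_B/I, the flux per turn is Φ_B = LI/N.
Φ_B = (6.940×10^-4 H)(1.45 A)/112 = 8.9848×10^-6 Wb.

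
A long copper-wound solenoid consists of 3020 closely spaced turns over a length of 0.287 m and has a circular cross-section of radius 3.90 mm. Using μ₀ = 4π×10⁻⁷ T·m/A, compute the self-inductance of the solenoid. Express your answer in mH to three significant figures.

L ≈ 1.91 mH

A = πr² = π(3.900×10^-3 m)² = 4.778×10^-5 m².
For a long solenoid, L = μ₀N²A/ℓ.
L = (4π×10⁻⁷)(3020)²(4.778×10^-5)/(0.287 m) = 1.908×10^-3 H.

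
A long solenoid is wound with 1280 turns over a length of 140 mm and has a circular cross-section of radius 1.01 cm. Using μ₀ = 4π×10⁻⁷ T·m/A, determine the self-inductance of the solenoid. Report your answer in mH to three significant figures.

L ≈ 4.71 mH

A = πr² = π(1.010×10^-2 m)² = 3.2047×10^-4 m².
For a long solenoid, L = μ₀N²A/ℓ.
L = (4π×10⁻⁷)(1280)²(3.2047×10^-4)/(0.14 m) = 4.713×10^-3 H.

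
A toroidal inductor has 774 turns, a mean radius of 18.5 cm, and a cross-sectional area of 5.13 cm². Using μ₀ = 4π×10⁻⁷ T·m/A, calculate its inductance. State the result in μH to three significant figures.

For a thin toroid, L = μ₀N²A/(2πR).
L = (4π×10⁻⁷)(774)²(5.130×10^-4) / (2π×0.185 m) = 3.322×10^-4 H.

L ≈ 332 μH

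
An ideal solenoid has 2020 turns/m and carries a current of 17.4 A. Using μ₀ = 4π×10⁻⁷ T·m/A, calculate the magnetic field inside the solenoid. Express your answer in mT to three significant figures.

B ≈ 44.2 mT

Inside a long solenoid, B = μ₀nI.
B = (4π×10⁻⁷)(2.020×10^3 m⁻¹)(17.4 A) = 4.417×10^-2 T.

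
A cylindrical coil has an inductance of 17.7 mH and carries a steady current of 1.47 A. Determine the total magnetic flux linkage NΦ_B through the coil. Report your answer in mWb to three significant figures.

From L = NΦ_B/I, the flux linkage is NΦ_B = LI.
NΦ_B = (1.770×10^-2 H)(1.47 A) = 2.602×10^-2 Wb.

NΦ_B ≈ 26.0 mWb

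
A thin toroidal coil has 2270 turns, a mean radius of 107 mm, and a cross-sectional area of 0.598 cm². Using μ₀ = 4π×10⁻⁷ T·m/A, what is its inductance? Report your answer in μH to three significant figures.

For a thin toroid, L = μ₀N²A/(2πR).
L = (4π×10⁻⁷)(2270)²(5.980×10^-5) / (2π×0.107 m) = 5.760×10^-4 H.

L ≈ 576 μH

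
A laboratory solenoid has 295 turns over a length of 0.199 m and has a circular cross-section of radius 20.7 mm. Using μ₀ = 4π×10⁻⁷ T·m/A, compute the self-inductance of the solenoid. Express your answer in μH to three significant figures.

A = πr² = π(2.070×10^-2 m)² = 1.346×10^-3 m².
For a long solenoid, L = μ₀N²A/ℓ.
L = (4π×10⁻⁷)(295)²(1.346×10^-3)/(0.199 m) = 7.398×10^-4 H.

L ≈ 740 μH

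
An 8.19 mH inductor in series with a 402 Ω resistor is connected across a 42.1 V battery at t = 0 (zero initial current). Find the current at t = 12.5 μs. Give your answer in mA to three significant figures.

τ = L/R = 8.190×10^-3/402 = 2.037×10^-5 s; final current I_∞ = ε/R = 42.1/402 = 0.1047 A.
I(t) = I_∞(1 − e^(−t/τ)) with t/τ = 0.614.
I = (0.1047)(1 − e^(−0.614)) = 4.803×10^-2 A.

I ≈ 48.0 mA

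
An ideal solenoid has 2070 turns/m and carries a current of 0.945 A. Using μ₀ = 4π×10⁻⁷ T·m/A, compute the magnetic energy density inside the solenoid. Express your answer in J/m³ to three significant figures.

u ≈ 2.40 J/m³

B = μ₀nI = (4π×10⁻⁷)(2.070×10^3)(0.945) = 2.458×10^-3 T.
u = B²/(2μ₀) = (2.458×10^-3)²/(2×4π×10⁻⁷) = 2.404 J/m³.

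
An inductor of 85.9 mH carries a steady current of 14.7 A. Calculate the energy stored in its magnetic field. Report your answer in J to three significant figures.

Stored magnetic energy: U = ½LI².
U = ½(8.590×10^-2 H)(14.7 A)² = 9.281 J.

U ≈ 9.28 J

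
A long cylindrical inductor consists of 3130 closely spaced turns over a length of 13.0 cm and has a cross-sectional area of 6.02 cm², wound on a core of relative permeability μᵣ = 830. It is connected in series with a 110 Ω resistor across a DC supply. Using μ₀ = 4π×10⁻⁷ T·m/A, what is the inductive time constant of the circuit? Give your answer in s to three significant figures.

A = 6.02 cm² = 6.020×10^-4 m².
L = μ₀μᵣN²A/ℓ = (4π×10⁻⁷)(830)(3130)²(6.020×10^-4)/(0.13) = 47.32 H.
τ = L/R = (47.32)/(110) = 0.4302 s.

τ ≈ 0.430 s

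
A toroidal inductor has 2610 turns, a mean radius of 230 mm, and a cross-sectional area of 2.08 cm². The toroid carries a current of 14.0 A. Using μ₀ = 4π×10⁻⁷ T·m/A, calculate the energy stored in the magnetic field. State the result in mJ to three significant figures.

L = μ₀N²A/(2πR) = (4π×10⁻⁷)(2610)²(2.080×10^-4)/(2π×0.23) = 1.232×10^-3 H.
U = ½LI² = ½(1.232×10^-3)(14.0)² = 0.1207 J.

U ≈ 121 mJ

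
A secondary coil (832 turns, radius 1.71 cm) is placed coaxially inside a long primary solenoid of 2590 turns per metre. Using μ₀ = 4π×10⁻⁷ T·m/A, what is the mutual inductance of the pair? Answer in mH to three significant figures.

M ≈ 2.49 mH

The outer solenoid produces a uniform field B₁ = μ₀n₁I₁ across the inner coil,
so the flux linkage is N₂Φ = N₂B₁A₂ = μ₀n₁N₂A₂·I₁, giving M = μ₀n₁N₂A₂.
A₂ = πr² = π(1.710×10^-2 m)² = 9.186×10^-4 m².
M = (4π×10⁻⁷)(2590)(832)(9.186×10^-4) = 2.488×10^-3 H.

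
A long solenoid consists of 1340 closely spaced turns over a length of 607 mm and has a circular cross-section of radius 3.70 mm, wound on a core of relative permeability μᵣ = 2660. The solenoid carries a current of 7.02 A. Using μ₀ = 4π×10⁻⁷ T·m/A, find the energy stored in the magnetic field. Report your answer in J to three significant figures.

U ≈ 10.5 J

A = πr² = π(3.700×10^-3 m)² = 4.301×10^-5 m².
L = μ₀μᵣN²A/ℓ = (4π×10⁻⁷)(2660)(1340)²(4.301×10^-5)/(0.607) = 0.4253 H.
U = ½LI² = ½(0.4253)(7.02)² = 10.48 J.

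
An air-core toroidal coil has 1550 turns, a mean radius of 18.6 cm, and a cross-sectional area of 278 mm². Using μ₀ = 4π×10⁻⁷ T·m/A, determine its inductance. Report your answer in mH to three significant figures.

L ≈ 0.718 mH

For a thin toroid, L = μ₀N²A/(2πR).
L = (4π×10⁻⁷)(1550)²(2.780×10^-4) / (2π×0.186 m) = 7.182×10^-4 H.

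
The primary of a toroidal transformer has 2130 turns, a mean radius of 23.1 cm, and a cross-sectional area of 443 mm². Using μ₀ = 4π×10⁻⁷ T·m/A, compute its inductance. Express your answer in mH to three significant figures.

L ≈ 1.74 mH

For a thin toroid, L = μ₀N²A/(2πR).
L = (4π×10⁻⁷)(2130)²(4.430×10^-4) / (2π×0.231 m) = 1.740×10^-3 H.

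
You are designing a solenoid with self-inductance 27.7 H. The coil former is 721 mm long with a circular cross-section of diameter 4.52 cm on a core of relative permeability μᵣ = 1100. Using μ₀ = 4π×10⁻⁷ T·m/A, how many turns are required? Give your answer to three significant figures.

A = π(d/2)² = π(2.260×10^-2 m)² = 1.6046×10^-3 m².
From L = μ₀μᵣN²A/ℓ, N = √(Lℓ / (μ₀μᵣA)).
N = √[(27.7)(0.721) / ((4π×10⁻⁷)(1100)×1.6046×10^-3)] = √(9.004×10^6) ≈ 3000.7.

N ≈ 3000 turns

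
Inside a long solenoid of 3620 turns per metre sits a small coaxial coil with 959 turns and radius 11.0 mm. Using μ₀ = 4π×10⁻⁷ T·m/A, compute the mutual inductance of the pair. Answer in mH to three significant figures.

The outer solenoid produces a uniform field B₁ = μ₀n₁I₁ across the inner coil,
so the flux linkage is N₂Φ = N₂B₁A₂ = μ₀n₁N₂A₂·I₁, giving M = μ₀n₁N₂A₂.
A₂ = πr² = π(1.100×10^-2 m)² = 3.801×10^-4 m².
M = (4π×10⁻⁷)(3620)(959)(3.801×10^-4) = 1.658×10^-3 H.

M ≈ 1.66 mH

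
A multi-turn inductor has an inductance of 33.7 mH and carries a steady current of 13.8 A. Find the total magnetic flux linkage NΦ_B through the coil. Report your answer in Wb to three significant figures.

NΦ_B ≈ 0.465 Wb

From L = NΦ_B/I, the flux linkage is NΦ_B = LI.
NΦ_B = (3.370×10^-2 H)(13.8 A) = 0.4651 Wb.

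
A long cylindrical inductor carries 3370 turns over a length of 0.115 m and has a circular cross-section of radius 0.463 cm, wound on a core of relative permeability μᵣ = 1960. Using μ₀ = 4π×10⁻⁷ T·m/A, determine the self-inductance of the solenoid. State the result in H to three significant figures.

L ≈ 16.4 H

A = πr² = π(4.630×10^-3 m)² = 6.7346×10^-5 m².
For a long solenoid, L = μ₀μᵣN²A/ℓ.
L = (4π×10⁻⁷)(1960)(3370)²(6.7346×10^-5)/(0.115 m) = 16.38 H.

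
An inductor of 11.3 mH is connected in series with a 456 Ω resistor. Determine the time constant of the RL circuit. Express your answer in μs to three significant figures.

τ = L/R = (1.130×10^-2 H)/(456 Ω) = 2.478×10^-5 s.

τ ≈ 24.8 μs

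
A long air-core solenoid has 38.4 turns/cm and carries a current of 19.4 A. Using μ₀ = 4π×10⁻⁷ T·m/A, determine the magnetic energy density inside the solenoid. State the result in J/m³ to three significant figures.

B = μ₀nI = (4π×10⁻⁷)(3.840×10^3)(19.4) = 9.361×10^-2 T.
u = B²/(2μ₀) = (9.361×10^-2)²/(2×4π×10⁻⁷) = 3.487×10^3 J/m³.

u ≈ 3490 J/m³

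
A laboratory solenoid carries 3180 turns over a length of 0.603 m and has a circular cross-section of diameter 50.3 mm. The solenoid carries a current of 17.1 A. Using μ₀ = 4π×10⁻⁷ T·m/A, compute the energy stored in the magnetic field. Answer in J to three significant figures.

U ≈ 6.12 J

A = π(d/2)² = π(2.515×10^-2 m)² = 1.987×10^-3 m².
L = μ₀N²A/ℓ = (4π×10⁻⁷)(3180)²(1.987×10^-3)/(0.603) = 4.188×10^-2 H.
U = ½LI² = ½(4.188×10^-2)(17.1)² = 6.123 J.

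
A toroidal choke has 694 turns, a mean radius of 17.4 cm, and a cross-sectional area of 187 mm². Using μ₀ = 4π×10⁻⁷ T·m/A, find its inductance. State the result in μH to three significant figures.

For a thin toroid, L = μ₀N²A/(2πR).
L = (4π×10⁻⁷)(694)²(1.870×10^-4) / (2π×0.174 m) = 1.035×10^-4 H.

L ≈ 104 μH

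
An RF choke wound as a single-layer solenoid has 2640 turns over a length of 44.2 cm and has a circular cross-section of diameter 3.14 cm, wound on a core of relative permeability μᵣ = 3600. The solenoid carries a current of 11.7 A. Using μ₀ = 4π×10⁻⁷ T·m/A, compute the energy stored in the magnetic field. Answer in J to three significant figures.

A = π(d/2)² = π(1.570×10^-2 m)² = 7.744×10^-4 m².
L = μ₀μᵣN²A/ℓ = (4π×10⁻⁷)(3600)(2640)²(7.744×10^-4)/(0.442) = 55.24 H.
U = ½LI² = ½(55.24)(11.7)² = 3.781×10^3 J.

U ≈ 3780 J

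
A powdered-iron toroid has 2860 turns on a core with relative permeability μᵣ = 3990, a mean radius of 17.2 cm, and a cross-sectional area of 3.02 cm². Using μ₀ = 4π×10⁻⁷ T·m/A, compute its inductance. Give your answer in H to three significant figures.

For a thin toroid, L = μ₀μᵣN²A/(2πR).
L = (4π×10⁻⁷)(3990)(2860)²(3.020×10^-4) / (2π×0.172 m) = 11.46 H.

L ≈ 11.5 H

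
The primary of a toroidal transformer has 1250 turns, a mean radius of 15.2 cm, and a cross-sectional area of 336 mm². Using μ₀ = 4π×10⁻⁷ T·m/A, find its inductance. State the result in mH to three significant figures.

L ≈ 0.691 mH

For a thin toroid, L = μ₀N²A/(2πR).
L = (4π×10⁻⁷)(1250)²(3.360×10^-4) / (2π×0.152 m) = 6.908×10^-4 H.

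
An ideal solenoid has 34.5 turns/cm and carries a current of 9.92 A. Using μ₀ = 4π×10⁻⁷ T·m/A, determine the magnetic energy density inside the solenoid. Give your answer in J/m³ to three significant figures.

B = μ₀nI = (4π×10⁻⁷)(3.450×10^3)(9.92) = 4.301×10^-2 T.
u = B²/(2μ₀) = (4.301×10^-2)²/(2×4π×10⁻⁷) = 735.9 J/m³.

u ≈ 736 J/m³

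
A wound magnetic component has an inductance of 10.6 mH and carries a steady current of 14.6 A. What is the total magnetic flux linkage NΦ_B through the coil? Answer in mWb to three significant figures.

NΦ_B ≈ 155 mWb

From L = NΦ_B/I, the flux linkage is NΦ_B = LI.
NΦ_B = (1.060×10^-2 H)(14.6 A) = 0.1548 Wb.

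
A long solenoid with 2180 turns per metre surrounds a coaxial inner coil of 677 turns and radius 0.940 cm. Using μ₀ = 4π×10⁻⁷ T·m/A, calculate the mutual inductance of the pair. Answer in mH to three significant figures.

M ≈ 0.515 mH

The outer solenoid produces a uniform field B₁ = μ₀n₁I₁ across the inner coil,
so the flux linkage is N₂Φ = N₂B₁A₂ = μ₀n₁N₂A₂·I₁, giving M = μ₀n₁N₂A₂.
A₂ = πr² = π(9.400×10^-3 m)² = 2.776×10^-4 m².
M = (4π×10⁻⁷)(2180)(677)(2.776×10^-4) = 5.148×10^-4 H.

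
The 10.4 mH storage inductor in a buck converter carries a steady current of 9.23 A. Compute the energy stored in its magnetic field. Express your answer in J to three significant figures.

Stored magnetic energy: U = ½LI².
U = ½(1.040×10^-2 H)(9.23 A)² = 0.443 J.

U ≈ 0.443 J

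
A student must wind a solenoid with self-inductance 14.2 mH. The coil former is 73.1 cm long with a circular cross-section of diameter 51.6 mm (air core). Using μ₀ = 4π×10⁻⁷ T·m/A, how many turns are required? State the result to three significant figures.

A = π(d/2)² = π(2.580×10^-2 m)² = 2.091×10^-3 m².
From L = μ₀N²A/ℓ, N = √(Lℓ / (μ₀A)).
N = √[(1.420×10^-2)(0.731) / ((4π×10⁻⁷)×2.091×10^-3)] = √(3.950×10^6) ≈ 1987.5.

N ≈ 1990 turns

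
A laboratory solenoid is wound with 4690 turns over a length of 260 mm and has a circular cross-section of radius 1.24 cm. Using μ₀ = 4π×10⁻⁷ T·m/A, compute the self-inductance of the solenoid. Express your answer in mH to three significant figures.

A = πr² = π(1.240×10^-2 m)² = 4.831×10^-4 m².
For a long solenoid, L = μ₀N²A/ℓ.
L = (4π×10⁻⁷)(4690)²(4.831×10^-4)/(0.26 m) = 5.135×10^-2 H.

L ≈ 51.4 mH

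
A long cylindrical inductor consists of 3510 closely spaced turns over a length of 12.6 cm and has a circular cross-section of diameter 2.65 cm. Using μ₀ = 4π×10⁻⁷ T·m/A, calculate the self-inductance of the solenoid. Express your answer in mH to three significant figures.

A = π(d/2)² = π(1.325×10^-2 m)² = 5.515×10^-4 m².
For a long solenoid, L = μ₀N²A/ℓ.
L = (4π×10⁻⁷)(3510)²(5.515×10^-4)/(0.126 m) = 6.777×10^-2 H.

L ≈ 67.8 mH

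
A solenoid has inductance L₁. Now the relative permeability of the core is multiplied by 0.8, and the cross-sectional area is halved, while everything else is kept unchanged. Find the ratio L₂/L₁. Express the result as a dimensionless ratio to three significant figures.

For a solenoid, L ∝ μᵣN²A/ℓ.
L₂/L₁ = (0.8) × (0.5) = 0.400.

L₂/L₁ = 0.400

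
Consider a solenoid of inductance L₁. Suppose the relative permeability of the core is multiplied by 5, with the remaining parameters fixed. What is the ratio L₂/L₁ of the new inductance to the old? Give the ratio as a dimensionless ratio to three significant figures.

L₂/L₁ = 5.00

For a solenoid, L ∝ μᵣN²A/ℓ.
L₂/L₁ = (5) = 5.00.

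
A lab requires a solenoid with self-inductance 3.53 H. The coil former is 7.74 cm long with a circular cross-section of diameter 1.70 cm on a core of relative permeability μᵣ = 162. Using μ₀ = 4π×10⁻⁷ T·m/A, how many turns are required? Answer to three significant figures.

N ≈ 2430 turns

A = π(d/2)² = π(8.500×10^-3 m)² = 2.270×10^-4 m².
From L = μ₀μᵣN²A/ℓ, N = √(Lℓ / (μ₀μᵣA)).
N = √[(3.53)(7.740×10^-2) / ((4π×10⁻⁷)(162)×2.270×10^-4)] = √(5.913×10^6) ≈ 2431.7.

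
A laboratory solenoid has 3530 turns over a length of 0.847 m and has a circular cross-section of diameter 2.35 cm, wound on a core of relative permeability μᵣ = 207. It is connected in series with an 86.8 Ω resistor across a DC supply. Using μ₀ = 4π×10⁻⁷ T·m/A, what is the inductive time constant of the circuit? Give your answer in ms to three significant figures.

τ ≈ 19.1 ms

A = π(d/2)² = π(1.175×10^-2 m)² = 4.337×10^-4 m².
L = μ₀μᵣN²A/ℓ = (4π×10⁻⁷)(207)(3530)²(4.337×10^-4)/(0.847) = 1.66 H.
τ = L/R = (1.66)/(86.8) = 1.912×10^-2 s.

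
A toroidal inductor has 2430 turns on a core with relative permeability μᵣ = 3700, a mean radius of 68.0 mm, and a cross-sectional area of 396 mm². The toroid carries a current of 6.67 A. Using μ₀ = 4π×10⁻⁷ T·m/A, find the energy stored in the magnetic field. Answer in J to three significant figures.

U ≈ 566 J

L = μ₀μᵣN²A/(2πR) = (4π×10⁻⁷)(3700)(2430)²(3.960×10^-4)/(2π×6.800×10^-2) = 25.447 H.
U = ½LI² = ½(25.447)(6.67)² = 566 J.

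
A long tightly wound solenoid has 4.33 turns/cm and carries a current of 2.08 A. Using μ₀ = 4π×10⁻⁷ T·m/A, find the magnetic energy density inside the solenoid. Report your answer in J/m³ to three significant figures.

B = μ₀nI = (4π×10⁻⁷)(433)(2.08) = 1.132×10^-3 T.
u = B²/(2μ₀) = (1.132×10^-3)²/(2×4π×10⁻⁷) = 0.5097 J/m³.

u ≈ 0.510 J/m³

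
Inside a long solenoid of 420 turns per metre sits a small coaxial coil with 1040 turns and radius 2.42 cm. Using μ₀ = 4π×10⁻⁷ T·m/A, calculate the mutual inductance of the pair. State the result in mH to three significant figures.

M ≈ 1.01 mH

The outer solenoid produces a uniform field B₁ = μ₀n₁I₁ across the inner coil,
so the flux linkage is N₂Φ = N₂B₁A₂ = μ₀n₁N₂A₂·I₁, giving M = μ₀n₁N₂A₂.
A₂ = πr² = π(2.420×10^-2 m)² = 1.840×10^-3 m².
M = (4π×10⁻⁷)(420)(1040)(1.840×10^-3) = 1.010×10^-3 H.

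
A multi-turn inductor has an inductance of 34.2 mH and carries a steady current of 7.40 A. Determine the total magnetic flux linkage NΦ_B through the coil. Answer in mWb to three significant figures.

From L = NΦ_B/I, the flux linkage is NΦ_B = LI.
NΦ_B = (3.420×10^-2 H)(7.40 A) = 0.2531 Wb.

NΦ_B ≈ 253 mWb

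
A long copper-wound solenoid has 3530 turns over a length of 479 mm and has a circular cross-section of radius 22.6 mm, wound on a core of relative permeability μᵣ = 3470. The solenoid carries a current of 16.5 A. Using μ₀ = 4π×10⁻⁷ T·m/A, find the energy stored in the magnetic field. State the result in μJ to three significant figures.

A = πr² = π(2.260×10^-2 m)² = 1.6046×10^-3 m².
L = μ₀μᵣN²A/ℓ = (4π×10⁻⁷)(3470)(3530)²(1.6046×10^-3)/(0.479) = 182 H.
U = ½LI² = ½(182)(16.5)² = 2.478×10^4 J.

U ≈ 24800000000 μJ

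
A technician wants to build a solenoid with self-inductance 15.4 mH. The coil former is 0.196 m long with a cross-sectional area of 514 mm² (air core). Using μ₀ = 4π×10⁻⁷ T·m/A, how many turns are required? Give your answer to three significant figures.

A = 514 mm² = 5.140×10^-4 m².
From L = μ₀N²A/ℓ, N = √(Lℓ / (μ₀A)).
N = √[(1.540×10^-2)(0.196) / ((4π×10⁻⁷)×5.140×10^-4)] = √(4.673×10^6) ≈ 2161.7.

N ≈ 2160 turns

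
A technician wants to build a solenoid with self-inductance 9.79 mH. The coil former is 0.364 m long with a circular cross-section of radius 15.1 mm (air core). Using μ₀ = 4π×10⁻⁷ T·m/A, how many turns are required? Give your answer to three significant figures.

N ≈ 1990 turns

A = πr² = π(1.510×10^-2 m)² = 7.163×10^-4 m².
From L = μ₀N²A/ℓ, N = √(Lℓ / (μ₀A)).
N = √[(9.790×10^-3)(0.364) / ((4π×10⁻⁷)×7.163×10^-4)] = √(3.959×10^6) ≈ 1989.7.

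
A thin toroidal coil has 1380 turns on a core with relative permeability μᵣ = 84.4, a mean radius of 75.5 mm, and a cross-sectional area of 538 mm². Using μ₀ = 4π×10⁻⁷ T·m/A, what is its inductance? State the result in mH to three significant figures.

For a thin toroid, L = μ₀μᵣN²A/(2πR).
L = (4π×10⁻⁷)(84.4)(1380)²(5.380×10^-4) / (2π×7.550×10^-2 m) = 0.2291 H.

L ≈ 229 mH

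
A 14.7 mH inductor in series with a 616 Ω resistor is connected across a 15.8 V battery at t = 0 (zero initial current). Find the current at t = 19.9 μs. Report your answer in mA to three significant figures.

τ = L/R = 1.470×10^-2/616 = 2.386×10^-5 s; final current I_∞ = ε/R = 15.8/616 = 2.5649×10^-2 A.
I(t) = I_∞(1 − e^(−t/τ)) with t/τ = 0.834.
I = (2.5649×10^-2)(1 − e^(−0.834)) = 1.451×10^-2 A.

I ≈ 14.5 mA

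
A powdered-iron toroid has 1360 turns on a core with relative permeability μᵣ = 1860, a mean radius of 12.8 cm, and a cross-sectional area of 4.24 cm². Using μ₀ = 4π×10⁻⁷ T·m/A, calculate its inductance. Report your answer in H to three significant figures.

L ≈ 2.28 H

For a thin toroid, L = μ₀μᵣN²A/(2πR).
L = (4π×10⁻⁷)(1860)(1360)²(4.240×10^-4) / (2π×0.128 m) = 2.279 H.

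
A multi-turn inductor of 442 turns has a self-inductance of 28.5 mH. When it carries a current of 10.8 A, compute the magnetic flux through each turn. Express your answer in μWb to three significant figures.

Φ_B ≈ 696 μWb

From L = NΦ_B/I, the flux per turn is Φ_B = LI/N.
Φ_B = (2.850×10^-2 H)(10.8 A)/442 = 6.964×10^-4 Wb.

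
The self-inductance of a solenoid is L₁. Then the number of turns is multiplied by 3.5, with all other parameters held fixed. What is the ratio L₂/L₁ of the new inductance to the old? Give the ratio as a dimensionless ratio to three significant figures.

L₂/L₁ = 12.3

For a solenoid, L ∝ μᵣN²A/ℓ.
L₂/L₁ = (3.5)^2 = 12.3.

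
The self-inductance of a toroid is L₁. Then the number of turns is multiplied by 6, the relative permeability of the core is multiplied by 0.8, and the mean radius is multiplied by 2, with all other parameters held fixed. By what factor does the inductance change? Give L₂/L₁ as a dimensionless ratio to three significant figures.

For a toroid, L ∝ μᵣN²A/R.
L₂/L₁ = (6)^2 × (0.8) × (2)^-1 = 14.4.

L₂/L₁ = 14.4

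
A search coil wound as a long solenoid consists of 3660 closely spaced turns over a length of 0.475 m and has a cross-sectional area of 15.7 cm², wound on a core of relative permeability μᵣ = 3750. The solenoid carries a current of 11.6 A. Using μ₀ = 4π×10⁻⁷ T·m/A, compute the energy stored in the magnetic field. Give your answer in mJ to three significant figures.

A = 15.7 cm² = 1.570×10^-3 m².
L = μ₀μᵣN²A/ℓ = (4π×10⁻⁷)(3750)(3660)²(1.570×10^-3)/(0.475) = 208.6 H.
U = ½LI² = ½(208.6)(11.6)² = 1.404×10^4 J.

U ≈ 14000000 mJ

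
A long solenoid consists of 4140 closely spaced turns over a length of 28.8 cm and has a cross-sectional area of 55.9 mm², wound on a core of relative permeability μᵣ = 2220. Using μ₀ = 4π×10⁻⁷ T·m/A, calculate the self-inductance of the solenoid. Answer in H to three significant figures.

A = 55.9 mm² = 5.590×10^-5 m².
For a long solenoid, L = μ₀μᵣN²A/ℓ.
L = (4π×10⁻⁷)(2220)(4140)²(5.590×10^-5)/(0.288 m) = 9.281 H.

L ≈ 9.28 H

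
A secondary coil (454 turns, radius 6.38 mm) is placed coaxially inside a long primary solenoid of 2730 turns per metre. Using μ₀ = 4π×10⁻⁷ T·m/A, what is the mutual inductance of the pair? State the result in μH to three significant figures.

The outer solenoid produces a uniform field B₁ = μ₀n₁I₁ across the inner coil,
so the flux linkage is N₂Φ = N₂B₁A₂ = μ₀n₁N₂A₂·I₁, giving M = μ₀n₁N₂A₂.
A₂ = πr² = π(6.380×10^-3 m)² = 1.279×10^-4 m².
M = (4π×10⁻⁷)(2730)(454)(1.279×10^-4) = 1.992×10^-4 H.

M ≈ 199 μH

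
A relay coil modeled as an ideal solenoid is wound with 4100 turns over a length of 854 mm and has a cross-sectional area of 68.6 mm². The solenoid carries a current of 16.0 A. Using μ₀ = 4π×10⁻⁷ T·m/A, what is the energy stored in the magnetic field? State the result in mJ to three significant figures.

A = 68.6 mm² = 6.860×10^-5 m².
L = μ₀N²A/ℓ = (4π×10⁻⁷)(4100)²(6.860×10^-5)/(0.854) = 1.697×10^-3 H.
U = ½LI² = ½(1.697×10^-3)(16.0)² = 0.2172 J.

U ≈ 217 mJ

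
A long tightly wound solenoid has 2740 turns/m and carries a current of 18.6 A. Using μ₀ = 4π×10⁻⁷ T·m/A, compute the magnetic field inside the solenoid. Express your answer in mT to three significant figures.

Inside a long solenoid, B = μ₀nI.
B = (4π×10⁻⁷)(2.740×10^3 m⁻¹)(18.6 A) = 6.404×10^-2 T.

B ≈ 64.0 mT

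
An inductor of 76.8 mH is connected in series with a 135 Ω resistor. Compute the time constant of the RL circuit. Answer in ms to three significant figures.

τ ≈ 0.569 ms

τ = L/R = (7.680×10^-2 H)/(135 Ω) = 5.689×10^-4 s.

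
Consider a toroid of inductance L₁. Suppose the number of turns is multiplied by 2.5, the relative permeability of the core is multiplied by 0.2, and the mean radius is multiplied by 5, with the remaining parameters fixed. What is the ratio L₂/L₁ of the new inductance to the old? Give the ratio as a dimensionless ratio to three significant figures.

For a toroid, L ∝ μᵣN²A/R.
L₂/L₁ = (2.5)^2 × (0.2) × (5)^-1 = 0.250.

L₂/L₁ = 0.250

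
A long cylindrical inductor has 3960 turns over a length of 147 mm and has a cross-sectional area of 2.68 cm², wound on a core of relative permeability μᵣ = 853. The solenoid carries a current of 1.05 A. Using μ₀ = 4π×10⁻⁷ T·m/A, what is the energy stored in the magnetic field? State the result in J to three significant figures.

U ≈ 16.9 J

A = 2.68 cm² = 2.680×10^-4 m².
L = μ₀μᵣN²A/ℓ = (4π×10⁻⁷)(853)(3960)²(2.680×10^-4)/(0.147) = 30.646 H.
U = ½LI² = ½(30.646)(1.05)² = 16.89 J.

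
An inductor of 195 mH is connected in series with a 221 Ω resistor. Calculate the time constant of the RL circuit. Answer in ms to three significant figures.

τ ≈ 0.882 ms

τ = L/R = (0.195 H)/(221 Ω) = 8.824×10^-4 s.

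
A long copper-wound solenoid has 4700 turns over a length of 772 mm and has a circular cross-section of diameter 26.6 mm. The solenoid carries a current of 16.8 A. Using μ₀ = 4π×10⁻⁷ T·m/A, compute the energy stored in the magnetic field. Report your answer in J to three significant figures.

U ≈ 2.82 J

A = π(d/2)² = π(1.330×10^-2 m)² = 5.557×10^-4 m².
L = μ₀N²A/ℓ = (4π×10⁻⁷)(4700)²(5.557×10^-4)/(0.772) = 1.998×10^-2 H.
U = ½LI² = ½(1.998×10^-2)(16.8)² = 2.82 J.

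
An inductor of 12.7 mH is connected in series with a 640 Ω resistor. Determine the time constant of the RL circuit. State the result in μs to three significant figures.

τ ≈ 19.8 μs

τ = L/R = (1.270×10^-2 H)/(640 Ω) = 1.984×10^-5 s.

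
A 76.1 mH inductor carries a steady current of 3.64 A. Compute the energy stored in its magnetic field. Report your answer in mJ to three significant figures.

Stored magnetic energy: U = ½LI².
U = ½(7.610×10^-2 H)(3.64 A)² = 0.5041 J.

U ≈ 504 mJ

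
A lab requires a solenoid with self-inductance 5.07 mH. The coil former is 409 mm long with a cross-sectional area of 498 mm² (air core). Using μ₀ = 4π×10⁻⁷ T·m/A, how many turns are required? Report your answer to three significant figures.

N ≈ 1820 turns

A = 498 mm² = 4.980×10^-4 m².
From L = μ₀N²A/ℓ, N = √(Lℓ / (μ₀A)).
N = √[(5.070×10^-3)(0.409) / ((4π×10⁻⁷)×4.980×10^-4)] = √(3.314×10^6) ≈ 1820.3.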